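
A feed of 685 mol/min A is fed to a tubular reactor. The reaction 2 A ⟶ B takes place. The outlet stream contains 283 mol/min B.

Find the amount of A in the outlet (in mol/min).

119 mol/min

For B: n = n₀ + 1ξ → 283 = 0 + 1ξ, giving ξ = 283 mol/min.
Outlet amounts (n = n₀ + ν ξ):
  A: 685 − 2(283) = 119
  B: 0 + 1(283) = 283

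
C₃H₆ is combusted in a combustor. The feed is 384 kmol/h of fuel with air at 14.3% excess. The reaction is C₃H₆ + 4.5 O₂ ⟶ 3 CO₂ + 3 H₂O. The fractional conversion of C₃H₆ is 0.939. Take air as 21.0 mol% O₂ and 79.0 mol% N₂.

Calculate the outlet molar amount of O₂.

353 kmol/h

Stoichiometric O₂ = 4.5 × 384 = 1728 kmol/h; O₂ fed = 1728 × 1.143 = 1975 kmol/h.
N₂ fed = 1975 × 79/21 = 7430 kmol/h.
Fuel reacted = 0.939 × 384 → ξ = 360.6 kmol/h.
Outlet (n = n₀ + ν ξ):
  C₃H₆: 384 − 1(360.6) = 23.42
  O₂: 1975 − 4.5(360.6) = 352.5
  N₂: 7430 (inert)
  CO₂: 0 + 3(360.6) = 1082
  H₂O: 0 + 3(360.6) = 1082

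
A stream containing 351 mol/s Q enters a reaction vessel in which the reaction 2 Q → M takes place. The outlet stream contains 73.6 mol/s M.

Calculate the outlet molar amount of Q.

204 mol/s

For M: n = n₀ + 1ξ → 73.6 = 0 + 1ξ, giving ξ = 73.6 mol/s.
Outlet amounts (n = n₀ + ν ξ):
  Q: 351 − 2(73.6) = 203.8
  M: 0 + 1(73.6) = 73.6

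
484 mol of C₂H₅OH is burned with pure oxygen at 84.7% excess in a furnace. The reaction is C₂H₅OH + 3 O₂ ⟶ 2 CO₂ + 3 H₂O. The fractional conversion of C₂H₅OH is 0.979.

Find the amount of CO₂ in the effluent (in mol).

948 mol

Stoichiometric O₂ = 3 × 484 = 1452 mol; O₂ fed = 1452 × 1.847 = 2682 mol.
Fuel reacted = 0.979 × 484 → ξ = 473.8 mol.
Outlet (n = n₀ + ν ξ):
  C₂H₅OH: 484 − 1(473.8) = 10.16
  O₂: 2682 − 3(473.8) = 1260
  CO₂: 0 + 2(473.8) = 947.7
  H₂O: 0 + 3(473.8) = 1422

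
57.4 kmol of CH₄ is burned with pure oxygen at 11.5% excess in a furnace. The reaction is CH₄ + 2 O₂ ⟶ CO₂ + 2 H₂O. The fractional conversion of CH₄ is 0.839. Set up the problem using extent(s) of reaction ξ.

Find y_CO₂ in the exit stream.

Stoichiometric O₂ = 2 × 57.4 = 114.8 kmol; O₂ fed = 114.8 × 1.115 = 128 kmol.
Fuel reacted = 0.839 × 57.4 → ξ = 48.16 kmol.
Outlet (n = n₀ + ν ξ):
  CH₄: 57.4 − 1(48.16) = 9.241
  O₂: 128 − 2(48.16) = 31.68
  CO₂: 0 + 1(48.16) = 48.16
  H₂O: 0 + 2(48.16) = 96.32
Total out = 185.4 kmol; y_CO₂ = 48.16 / 185.4 = 0.2598.

0.26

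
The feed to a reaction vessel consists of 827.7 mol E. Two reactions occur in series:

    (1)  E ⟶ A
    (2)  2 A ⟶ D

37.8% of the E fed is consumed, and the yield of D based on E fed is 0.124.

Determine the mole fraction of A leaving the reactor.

Conversion of E: E consumed = 1ξ₁ = 0.378 × 827.7 → ξ₁ = 312.9 mol.
Yield of D: 1ξ₂ / 827.7 = 0.124 → ξ₂ = 102.6 mol.
Outlet amounts (n = n₀ + Σ ν·ξ):
  E: 827.7 − 1(312.9) = 514.8
  A: 0 + 1(312.9) − 2(102.6) = 107.6
  D: 0 + 1(102.6) = 102.6
Total out = 725.1 mol; y_A = 107.6 / 725.1 = 0.1484.

0.148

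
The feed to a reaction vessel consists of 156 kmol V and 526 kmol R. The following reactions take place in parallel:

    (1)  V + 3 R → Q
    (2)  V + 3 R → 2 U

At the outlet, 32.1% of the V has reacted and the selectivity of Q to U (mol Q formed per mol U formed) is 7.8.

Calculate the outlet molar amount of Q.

Conversion of V: V consumed = 0.321 × 156 = 50.08 kmol = 1ξ₁ + 1ξ₂.
Selectivity: 1ξ₁ / (2ξ₂) = 7.8 → ξ₁ = 15.6 ξ₂.
Substitute: (1·15.6 + 1) ξ₂ = 50.08 → ξ₂ = 3.017 kmol, ξ₁ = 47.06 kmol.
Outlet amounts (n = n₀ + Σ ν·ξ):
  V: 156 − 1(47.06) − 1(3.017) = 105.9
  R: 526 − 3(47.06) − 3(3.017) = 375.8
  Q: 0 + 1(47.06) = 47.06
  U: 0 + 2(3.017) = 6.033

47.1 kmol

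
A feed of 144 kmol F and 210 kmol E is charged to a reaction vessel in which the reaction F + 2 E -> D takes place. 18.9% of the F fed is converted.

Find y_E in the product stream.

F reacted = 0.189 × 144 = 27.22 kmol; ν_F = −1, so ξ = 27.22/1 = 27.22 kmol.
Outlet amounts (n = n₀ + ν ξ):
  F: 144 − 1(27.22) = 116.8
  E: 210 − 2(27.22) = 155.6
  D: 0 + 1(27.22) = 27.22
Total out = 299.6 kmol; y_E = 155.6 / 299.6 = 0.5193.

0.519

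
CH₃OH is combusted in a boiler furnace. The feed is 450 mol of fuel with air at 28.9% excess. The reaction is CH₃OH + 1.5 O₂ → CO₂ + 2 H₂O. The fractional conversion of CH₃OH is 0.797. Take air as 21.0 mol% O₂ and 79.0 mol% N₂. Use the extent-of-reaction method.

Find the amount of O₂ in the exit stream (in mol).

332 mol

Stoichiometric O₂ = 1.5 × 450 = 675 mol; O₂ fed = 675 × 1.289 = 870.1 mol.
N₂ fed = 870.1 × 79/21 = 3273 mol.
Fuel reacted = 0.797 × 450 → ξ = 358.7 mol.
Outlet (n = n₀ + ν ξ):
  CH₃OH: 450 − 1(358.7) = 91.35
  O₂: 870.1 − 1.5(358.7) = 332.1
  N₂: 3273 (inert)
  CO₂: 0 + 1(358.7) = 358.7
  H₂O: 0 + 2(358.7) = 717.3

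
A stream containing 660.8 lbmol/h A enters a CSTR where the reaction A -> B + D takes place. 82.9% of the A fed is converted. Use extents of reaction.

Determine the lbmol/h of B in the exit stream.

548 lbmol/h

A reacted = 0.829 × 660.8 = 547.8 lbmol/h; ν_A = −1, so ξ = 547.8/1 = 547.8 lbmol/h.
Outlet amounts (n = n₀ + ν ξ):
  A: 660.8 − 1(547.8) = 113
  B: 0 + 1(547.8) = 547.8
  D: 0 + 1(547.8) = 547.8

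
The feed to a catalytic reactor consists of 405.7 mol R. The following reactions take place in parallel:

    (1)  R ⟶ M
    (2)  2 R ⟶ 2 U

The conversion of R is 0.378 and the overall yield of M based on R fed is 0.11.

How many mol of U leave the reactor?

Yield of M: 1ξ₁ / 405.7 = 0.11 → ξ₁ = 44.63 mol.
Conversion of R: 1ξ₁ + 2ξ₂ = 0.378 × 405.7 = 153.4 → ξ₂ = 54.36 mol.
Outlet amounts (n = n₀ + Σ ν·ξ):
  R: 405.7 − 1(44.63) − 2(54.36) = 252.3
  M: 0 + 1(44.63) = 44.63
  U: 0 + 2(54.36) = 108.7

109 mol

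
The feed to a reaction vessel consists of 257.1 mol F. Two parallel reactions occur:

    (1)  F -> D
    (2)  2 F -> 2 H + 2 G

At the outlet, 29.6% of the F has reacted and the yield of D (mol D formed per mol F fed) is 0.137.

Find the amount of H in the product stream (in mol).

40.9 mol

Yield of D: 1ξ₁ / 257.1 = 0.137 → ξ₁ = 35.22 mol.
Conversion of F: 1ξ₁ + 2ξ₂ = 0.296 × 257.1 = 76.1 → ξ₂ = 20.44 mol.
Outlet amounts (n = n₀ + Σ ν·ξ):
  F: 257.1 − 1(35.22) − 2(20.44) = 181
  D: 0 + 1(35.22) = 35.22
  H: 0 + 2(20.44) = 40.88
  G: 0 + 2(20.44) = 40.88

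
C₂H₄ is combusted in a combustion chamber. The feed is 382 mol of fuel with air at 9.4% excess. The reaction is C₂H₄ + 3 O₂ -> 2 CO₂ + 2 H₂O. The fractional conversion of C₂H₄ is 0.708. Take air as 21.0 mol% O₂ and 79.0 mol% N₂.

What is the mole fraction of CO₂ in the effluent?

Stoichiometric O₂ = 3 × 382 = 1146 mol; O₂ fed = 1146 × 1.094 = 1254 mol.
N₂ fed = 1254 × 79/21 = 4716 mol.
Fuel reacted = 0.708 × 382 → ξ = 270.5 mol.
Outlet (n = n₀ + ν ξ):
  C₂H₄: 382 − 1(270.5) = 111.5
  O₂: 1254 − 3(270.5) = 442.4
  N₂: 4716 (inert)
  CO₂: 0 + 2(270.5) = 540.9
  H₂O: 0 + 2(270.5) = 540.9
Total out = 6352 mol; y_CO₂ = 540.9 / 6352 = 0.08515.

0.0852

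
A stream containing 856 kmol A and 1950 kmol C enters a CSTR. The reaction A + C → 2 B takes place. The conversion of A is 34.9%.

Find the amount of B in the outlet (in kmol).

A reacted = 0.349 × 856 = 298.7 kmol; ν_A = −1, so ξ = 298.7/1 = 298.7 kmol.
Outlet amounts (n = n₀ + ν ξ):
  A: 856 − 1(298.7) = 557.3
  C: 1950 − 1(298.7) = 1651
  B: 0 + 2(298.7) = 597.5

597 kmol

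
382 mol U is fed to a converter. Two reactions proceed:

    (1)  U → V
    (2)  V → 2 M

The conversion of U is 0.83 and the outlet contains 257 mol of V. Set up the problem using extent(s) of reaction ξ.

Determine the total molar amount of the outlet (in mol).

442 mol

Conversion of U: U consumed = 1ξ₁ = 0.83 × 382 → ξ₁ = 317.1 mol.
V balance: n_V = 0 + 1ξ₁ − 1ξ₂ = 257 → ξ₂ = (1·317.1 − 257)/1 = 60.06 mol.
Outlet amounts (n = n₀ + Σ ν·ξ):
  U: 382 − 1(317.1) = 64.94
  V: 0 + 1(317.1) − 1(60.06) = 257
  M: 0 + 2(60.06) = 120.1
Total out = 64.94 + 257 + 120.1 = 442.1 mol.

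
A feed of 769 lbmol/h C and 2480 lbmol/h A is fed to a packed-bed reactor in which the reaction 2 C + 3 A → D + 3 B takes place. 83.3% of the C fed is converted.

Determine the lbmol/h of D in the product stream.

320 lbmol/h

C reacted = 0.833 × 769 = 640.6 lbmol/h; ν_C = −2, so ξ = 640.6/2 = 320.3 lbmol/h.
Outlet amounts (n = n₀ + ν ξ):
  C: 769 − 2(320.3) = 128.4
  A: 2480 − 3(320.3) = 1519
  D: 0 + 1(320.3) = 320.3
  B: 0 + 3(320.3) = 960.9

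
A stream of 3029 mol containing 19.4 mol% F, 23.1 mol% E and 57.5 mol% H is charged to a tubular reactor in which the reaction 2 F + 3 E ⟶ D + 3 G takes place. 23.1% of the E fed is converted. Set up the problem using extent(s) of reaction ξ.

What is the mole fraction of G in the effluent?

E reacted = 0.231 × 699.7 = 161.6 mol; ν_E = −3, so ξ = 161.6/3 = 53.88 mol.
Outlet amounts (n = n₀ + ν ξ):
  F: 587.6 − 2(53.88) = 479.9
  E: 699.7 − 3(53.88) = 538.1
  D: 0 + 1(53.88) = 53.88
  G: 0 + 3(53.88) = 161.6
  H: 1742 (inert)
Total out = 2975 mol; y_G = 161.6 / 2975 = 0.05433.

0.0543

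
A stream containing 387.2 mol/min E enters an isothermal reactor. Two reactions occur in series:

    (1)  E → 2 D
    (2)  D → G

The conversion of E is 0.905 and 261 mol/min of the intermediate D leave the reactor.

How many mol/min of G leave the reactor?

Conversion of E: E consumed = 1ξ₁ = 0.905 × 387.2 → ξ₁ = 350.4 mol/min.
D balance: n_D = 0 + 2ξ₁ − 1ξ₂ = 261 → ξ₂ = (2·350.4 − 261)/1 = 439.8 mol/min.
Outlet amounts (n = n₀ + Σ ν·ξ):
  E: 387.2 − 1(350.4) = 36.78
  D: 0 + 2(350.4) − 1(439.8) = 261
  G: 0 + 1(439.8) = 439.8

440 mol/min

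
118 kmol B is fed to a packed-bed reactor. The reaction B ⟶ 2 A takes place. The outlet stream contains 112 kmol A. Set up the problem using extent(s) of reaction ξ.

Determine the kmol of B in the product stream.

For A: n = n₀ + 2ξ → 112 = 0 + 2ξ, giving ξ = 56 kmol.
Outlet amounts (n = n₀ + ν ξ):
  B: 118 − 1(56) = 62
  A: 0 + 2(56) = 112

62 kmol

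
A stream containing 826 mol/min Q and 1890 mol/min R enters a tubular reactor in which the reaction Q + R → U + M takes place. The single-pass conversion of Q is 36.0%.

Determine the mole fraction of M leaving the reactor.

Q reacted = 0.36 × 826 = 297.4 mol/min; ν_Q = −1, so ξ = 297.4/1 = 297.4 mol/min.
Outlet amounts (n = n₀ + ν ξ):
  Q: 826 − 1(297.4) = 528.6
  R: 1890 − 1(297.4) = 1593
  U: 0 + 1(297.4) = 297.4
  M: 0 + 1(297.4) = 297.4
Total out = 2716 mol/min; y_M = 297.4 / 2716 = 0.1095.

0.109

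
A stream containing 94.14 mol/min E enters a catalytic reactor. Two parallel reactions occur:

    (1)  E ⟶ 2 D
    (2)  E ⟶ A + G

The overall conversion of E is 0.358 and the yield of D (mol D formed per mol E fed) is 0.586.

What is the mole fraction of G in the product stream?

0.0479

Yield of D: 2ξ₁ / 94.14 = 0.586 → ξ₁ = 27.58 mol/min.
Conversion of E: 1ξ₁ + 1ξ₂ = 0.358 × 94.14 = 33.7 → ξ₂ = 6.119 mol/min.
Outlet amounts (n = n₀ + Σ ν·ξ):
  E: 94.14 − 1(27.58) − 1(6.119) = 60.44
  D: 0 + 2(27.58) = 55.17
  A: 0 + 1(6.119) = 6.119
  G: 0 + 1(6.119) = 6.119
Total out = 127.8 mol/min; y_G = 6.119 / 127.8 = 0.04786.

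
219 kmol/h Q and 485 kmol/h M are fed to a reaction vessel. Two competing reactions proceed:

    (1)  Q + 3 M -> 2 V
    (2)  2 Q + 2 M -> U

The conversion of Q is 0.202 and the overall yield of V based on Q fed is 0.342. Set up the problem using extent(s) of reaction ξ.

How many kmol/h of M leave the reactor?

Yield of V: 2ξ₁ / 219 = 0.342 → ξ₁ = 37.45 kmol/h.
Conversion of Q: 1ξ₁ + 2ξ₂ = 0.202 × 219 = 44.24 → ξ₂ = 3.394 kmol/h.
Outlet amounts (n = n₀ + Σ ν·ξ):
  Q: 219 − 1(37.45) − 2(3.394) = 174.8
  M: 485 − 3(37.45) − 2(3.394) = 365.9
  V: 0 + 2(37.45) = 74.9
  U: 0 + 1(3.394) = 3.394

366 kmol/h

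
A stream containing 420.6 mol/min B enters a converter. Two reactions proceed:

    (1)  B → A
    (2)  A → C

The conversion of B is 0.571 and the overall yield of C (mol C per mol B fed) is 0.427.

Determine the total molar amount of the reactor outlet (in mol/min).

Conversion of B: B consumed = 1ξ₁ = 0.571 × 420.6 → ξ₁ = 240.2 mol/min.
Yield of C: 1ξ₂ / 420.6 = 0.427 → ξ₂ = 179.6 mol/min.
Outlet amounts (n = n₀ + Σ ν·ξ):
  B: 420.6 − 1(240.2) = 180.4
  A: 0 + 1(240.2) − 1(179.6) = 60.57
  C: 0 + 1(179.6) = 179.6
Total out = 180.4 + 60.57 + 179.6 = 420.6 mol/min.

421 mol/min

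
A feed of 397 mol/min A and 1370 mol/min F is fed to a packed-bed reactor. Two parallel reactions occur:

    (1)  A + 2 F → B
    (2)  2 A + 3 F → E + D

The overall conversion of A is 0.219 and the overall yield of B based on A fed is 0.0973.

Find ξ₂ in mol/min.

Yield of B: 1ξ₁ / 397 = 0.0973 → ξ₁ = 38.63 mol/min.
Conversion of A: 1ξ₁ + 2ξ₂ = 0.219 × 397 = 86.94 → ξ₂ = 24.16 mol/min.
Outlet amounts (n = n₀ + Σ ν·ξ):
  A: 397 − 1(38.63) − 2(24.16) = 310.1
  F: 1370 − 2(38.63) − 3(24.16) = 1220
  B: 0 + 1(38.63) = 38.63
  E: 0 + 1(24.16) = 24.16
  D: 0 + 1(24.16) = 24.16

ξ₂ = 24.2 mol/min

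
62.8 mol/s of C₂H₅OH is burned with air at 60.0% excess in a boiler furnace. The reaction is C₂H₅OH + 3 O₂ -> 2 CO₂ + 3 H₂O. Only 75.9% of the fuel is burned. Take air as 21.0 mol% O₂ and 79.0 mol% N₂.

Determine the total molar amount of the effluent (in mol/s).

Stoichiometric O₂ = 3 × 62.8 = 188.4 mol/s; O₂ fed = 188.4 × 1.600 = 301.4 mol/s.
N₂ fed = 301.4 × 79/21 = 1134 mol/s.
Fuel reacted = 0.759 × 62.8 → ξ = 47.67 mol/s.
Outlet (n = n₀ + ν ξ):
  C₂H₅OH: 62.8 − 1(47.67) = 15.13
  O₂: 301.4 − 3(47.67) = 158.4
  N₂: 1134 (inert)
  CO₂: 0 + 2(47.67) = 95.33
  H₂O: 0 + 3(47.67) = 143
Total out = 15.13 + 158.4 + 1134 + 95.33 + 143 = 1546 mol/s.

1550 mol/s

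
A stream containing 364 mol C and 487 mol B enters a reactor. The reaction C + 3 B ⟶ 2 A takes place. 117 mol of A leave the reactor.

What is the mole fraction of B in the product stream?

For A: n = n₀ + 2ξ → 117 = 0 + 2ξ, giving ξ = 58.5 mol.
Outlet amounts (n = n₀ + ν ξ):
  C: 364 − 1(58.5) = 305.5
  B: 487 − 3(58.5) = 311.5
  A: 0 + 2(58.5) = 117
Total out = 734 mol; y_B = 311.5 / 734 = 0.4244.

0.424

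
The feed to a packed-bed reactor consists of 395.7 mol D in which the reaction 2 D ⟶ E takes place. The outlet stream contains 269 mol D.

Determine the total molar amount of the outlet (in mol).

332 mol

For D: n = n₀ − 2ξ → 269 = 395.7 − 2ξ, giving ξ = 63.35 mol.
Outlet amounts (n = n₀ + ν ξ):
  D: 395.7 − 2(63.35) = 269
  E: 0 + 1(63.35) = 63.35
Total out = 269 + 63.35 = 332.4 mol.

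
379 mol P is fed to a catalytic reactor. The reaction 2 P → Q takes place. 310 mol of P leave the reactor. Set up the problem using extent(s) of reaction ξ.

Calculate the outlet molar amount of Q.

For P: n = n₀ − 2ξ → 310 = 379 − 2ξ, giving ξ = 34.5 mol.
Outlet amounts (n = n₀ + ν ξ):
  P: 379 − 2(34.5) = 310
  Q: 0 + 1(34.5) = 34.5

34.5 mol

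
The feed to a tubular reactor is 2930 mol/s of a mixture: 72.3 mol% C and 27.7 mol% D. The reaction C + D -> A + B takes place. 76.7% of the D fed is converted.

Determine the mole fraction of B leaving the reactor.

0.212

D reacted = 0.767 × 811.6 = 622.5 mol/s; ν_D = −1, so ξ = 622.5/1 = 622.5 mol/s.
Outlet amounts (n = n₀ + ν ξ):
  C: 2118 − 1(622.5) = 1496
  D: 811.6 − 1(622.5) = 189.1
  A: 0 + 1(622.5) = 622.5
  B: 0 + 1(622.5) = 622.5
Total out = 2930 mol/s; y_B = 622.5 / 2930 = 0.2125.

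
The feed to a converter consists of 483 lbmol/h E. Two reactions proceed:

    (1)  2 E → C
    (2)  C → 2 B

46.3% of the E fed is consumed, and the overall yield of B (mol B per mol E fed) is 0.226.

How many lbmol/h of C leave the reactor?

Conversion of E: E consumed = 2ξ₁ = 0.463 × 483 → ξ₁ = 111.8 lbmol/h.
Yield of B: 2ξ₂ / 483 = 0.226 → ξ₂ = 54.58 lbmol/h.
Outlet amounts (n = n₀ + Σ ν·ξ):
  E: 483 − 2(111.8) = 259.4
  C: 0 + 1(111.8) − 1(54.58) = 57.24
  B: 0 + 2(54.58) = 109.2

57.2 lbmol/h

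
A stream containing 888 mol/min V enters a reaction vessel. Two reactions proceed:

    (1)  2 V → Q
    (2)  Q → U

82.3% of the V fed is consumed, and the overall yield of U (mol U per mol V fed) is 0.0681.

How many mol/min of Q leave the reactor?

305 mol/min

Conversion of V: V consumed = 2ξ₁ = 0.823 × 888 → ξ₁ = 365.4 mol/min.
Yield of U: 1ξ₂ / 888 = 0.0681 → ξ₂ = 60.47 mol/min.
Outlet amounts (n = n₀ + Σ ν·ξ):
  V: 888 − 2(365.4) = 157.2
  Q: 0 + 1(365.4) − 1(60.47) = 304.9
  U: 0 + 1(60.47) = 60.47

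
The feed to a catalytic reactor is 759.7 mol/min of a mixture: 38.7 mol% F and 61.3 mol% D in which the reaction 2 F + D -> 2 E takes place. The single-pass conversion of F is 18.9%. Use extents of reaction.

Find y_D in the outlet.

F reacted = 0.189 × 294 = 55.57 mol/min; ν_F = −2, so ξ = 55.57/2 = 27.78 mol/min.
Outlet amounts (n = n₀ + ν ξ):
  F: 294 − 2(27.78) = 238.4
  D: 465.7 − 1(27.78) = 437.9
  E: 0 + 2(27.78) = 55.57
Total out = 731.9 mol/min; y_D = 437.9 / 731.9 = 0.5983.

0.598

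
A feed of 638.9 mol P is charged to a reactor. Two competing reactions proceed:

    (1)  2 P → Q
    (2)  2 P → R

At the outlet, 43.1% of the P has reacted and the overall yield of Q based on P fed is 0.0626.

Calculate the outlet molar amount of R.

97.7 mol

Yield of Q: 1ξ₁ / 638.9 = 0.0626 → ξ₁ = 40 mol.
Conversion of P: 2ξ₁ + 2ξ₂ = 0.431 × 638.9 = 275.4 → ξ₂ = 97.69 mol.
Outlet amounts (n = n₀ + Σ ν·ξ):
  P: 638.9 − 2(40) − 2(97.69) = 363.5
  Q: 0 + 1(40) = 40
  R: 0 + 1(97.69) = 97.69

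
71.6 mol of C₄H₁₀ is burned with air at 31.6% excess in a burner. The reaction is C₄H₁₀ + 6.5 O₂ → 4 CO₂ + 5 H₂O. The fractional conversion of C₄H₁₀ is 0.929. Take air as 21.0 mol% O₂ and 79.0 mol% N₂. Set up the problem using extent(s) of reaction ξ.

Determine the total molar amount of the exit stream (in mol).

3090 mol

Stoichiometric O₂ = 6.5 × 71.6 = 465.4 mol; O₂ fed = 465.4 × 1.316 = 612.5 mol.
N₂ fed = 612.5 × 79/21 = 2304 mol.
Fuel reacted = 0.929 × 71.6 → ξ = 66.52 mol.
Outlet (n = n₀ + ν ξ):
  C₄H₁₀: 71.6 − 1(66.52) = 5.084
  O₂: 612.5 − 6.5(66.52) = 180.1
  N₂: 2304 (inert)
  CO₂: 0 + 4(66.52) = 266.1
  H₂O: 0 + 5(66.52) = 332.6
Total out = 5.084 + 180.1 + 2304 + 266.1 + 332.6 = 3088 mol.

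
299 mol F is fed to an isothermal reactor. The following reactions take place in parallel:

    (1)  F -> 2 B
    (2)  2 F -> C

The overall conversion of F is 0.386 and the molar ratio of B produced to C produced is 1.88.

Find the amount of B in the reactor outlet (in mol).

73.8 mol

Conversion of F: F consumed = 0.386 × 299 = 115.4 mol = 1ξ₁ + 2ξ₂.
Selectivity: 2ξ₁ / (1ξ₂) = 1.88 → ξ₁ = 0.94 ξ₂.
Substitute: (1·0.94 + 2) ξ₂ = 115.4 → ξ₂ = 39.26 mol, ξ₁ = 36.9 mol.
Outlet amounts (n = n₀ + Σ ν·ξ):
  F: 299 − 1(36.9) − 2(39.26) = 183.6
  B: 0 + 2(36.9) = 73.8
  C: 0 + 1(39.26) = 39.26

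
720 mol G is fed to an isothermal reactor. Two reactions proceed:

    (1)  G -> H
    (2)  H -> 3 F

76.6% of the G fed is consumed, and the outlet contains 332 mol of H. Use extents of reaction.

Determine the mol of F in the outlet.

659 mol

Conversion of G: G consumed = 1ξ₁ = 0.766 × 720 → ξ₁ = 551.5 mol.
H balance: n_H = 0 + 1ξ₁ − 1ξ₂ = 332 → ξ₂ = (1·551.5 − 332)/1 = 219.5 mol.
Outlet amounts (n = n₀ + Σ ν·ξ):
  G: 720 − 1(551.5) = 168.5
  H: 0 + 1(551.5) − 1(219.5) = 332
  F: 0 + 3(219.5) = 658.6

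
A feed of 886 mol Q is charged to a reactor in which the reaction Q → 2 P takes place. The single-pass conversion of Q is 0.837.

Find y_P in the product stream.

Q reacted = 0.837 × 886 = 741.6 mol; ν_Q = −1, so ξ = 741.6/1 = 741.6 mol.
Outlet amounts (n = n₀ + ν ξ):
  Q: 886 − 1(741.6) = 144.4
  P: 0 + 2(741.6) = 1483
Total out = 1628 mol; y_P = 1483 / 1628 = 0.9113.

0.911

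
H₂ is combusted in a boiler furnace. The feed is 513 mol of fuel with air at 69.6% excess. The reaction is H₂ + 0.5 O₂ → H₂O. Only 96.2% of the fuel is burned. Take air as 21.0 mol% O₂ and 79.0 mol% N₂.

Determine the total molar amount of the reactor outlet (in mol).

Stoichiometric O₂ = 0.5 × 513 = 256.5 mol; O₂ fed = 256.5 × 1.696 = 435 mol.
N₂ fed = 435 × 79/21 = 1637 mol.
Fuel reacted = 0.962 × 513 → ξ = 493.5 mol.
Outlet (n = n₀ + ν ξ):
  H₂: 513 − 1(493.5) = 19.49
  O₂: 435 − 0.5(493.5) = 188.3
  N₂: 1637 (inert)
  H₂O: 0 + 1(493.5) = 493.5
Total out = 19.49 + 188.3 + 1637 + 493.5 = 2338 mol.

2340 mol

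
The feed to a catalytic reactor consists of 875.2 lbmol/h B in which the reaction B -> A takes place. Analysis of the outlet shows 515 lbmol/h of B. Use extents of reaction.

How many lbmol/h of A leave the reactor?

360 lbmol/h

For B: n = n₀ − 1ξ → 515 = 875.2 − 1ξ, giving ξ = 360.2 lbmol/h.
Outlet amounts (n = n₀ + ν ξ):
  B: 875.2 − 1(360.2) = 515
  A: 0 + 1(360.2) = 360.2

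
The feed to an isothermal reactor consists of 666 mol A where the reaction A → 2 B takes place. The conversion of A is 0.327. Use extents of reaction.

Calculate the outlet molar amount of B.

A reacted = 0.327 × 666 = 217.8 mol; ν_A = −1, so ξ = 217.8/1 = 217.8 mol.
Outlet amounts (n = n₀ + ν ξ):
  A: 666 − 1(217.8) = 448.2
  B: 0 + 2(217.8) = 435.6

436 mol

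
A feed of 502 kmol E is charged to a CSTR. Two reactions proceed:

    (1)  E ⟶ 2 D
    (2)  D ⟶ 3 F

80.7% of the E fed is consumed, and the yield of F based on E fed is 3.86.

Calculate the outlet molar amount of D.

Conversion of E: E consumed = 1ξ₁ = 0.807 × 502 → ξ₁ = 405.1 kmol.
Yield of F: 3ξ₂ / 502 = 3.86 → ξ₂ = 645.9 kmol.
Outlet amounts (n = n₀ + Σ ν·ξ):
  E: 502 − 1(405.1) = 96.89
  D: 0 + 2(405.1) − 1(645.9) = 164.3
  F: 0 + 3(645.9) = 1938

164 kmol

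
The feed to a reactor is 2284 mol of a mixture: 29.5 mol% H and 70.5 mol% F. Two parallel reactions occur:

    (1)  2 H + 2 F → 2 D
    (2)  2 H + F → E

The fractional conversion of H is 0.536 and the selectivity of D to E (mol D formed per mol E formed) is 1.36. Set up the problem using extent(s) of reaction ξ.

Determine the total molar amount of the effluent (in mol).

1920 mol

Conversion of H: H consumed = 0.536 × 673.8 = 361.1 mol = 2ξ₁ + 2ξ₂.
Selectivity: 2ξ₁ / (1ξ₂) = 1.36 → ξ₁ = 0.68 ξ₂.
Substitute: (2·0.68 + 2) ξ₂ = 361.1 → ξ₂ = 107.5 mol, ξ₁ = 73.09 mol.
Outlet amounts (n = n₀ + Σ ν·ξ):
  H: 673.8 − 2(73.09) − 2(107.5) = 312.6
  F: 1610 − 2(73.09) − 1(107.5) = 1357
  D: 0 + 2(73.09) = 146.2
  E: 0 + 1(107.5) = 107.5
Total out = 312.6 + 1357 + 146.2 + 107.5 = 1923 mol.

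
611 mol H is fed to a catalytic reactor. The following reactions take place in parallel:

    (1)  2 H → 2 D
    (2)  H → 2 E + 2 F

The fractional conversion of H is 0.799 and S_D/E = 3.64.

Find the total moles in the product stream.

Conversion of H: H consumed = 0.799 × 611 = 488.2 mol = 2ξ₁ + 1ξ₂.
Selectivity: 2ξ₁ / (2ξ₂) = 3.64 → ξ₁ = 3.64 ξ₂.
Substitute: (2·3.64 + 1) ξ₂ = 488.2 → ξ₂ = 58.96 mol, ξ₁ = 214.6 mol.
Outlet amounts (n = n₀ + Σ ν·ξ):
  H: 611 − 2(214.6) − 1(58.96) = 122.8
  D: 0 + 2(214.6) = 429.2
  E: 0 + 2(58.96) = 117.9
  F: 0 + 2(58.96) = 117.9
Total out = 122.8 + 429.2 + 117.9 + 117.9 = 787.9 mol.

788 mol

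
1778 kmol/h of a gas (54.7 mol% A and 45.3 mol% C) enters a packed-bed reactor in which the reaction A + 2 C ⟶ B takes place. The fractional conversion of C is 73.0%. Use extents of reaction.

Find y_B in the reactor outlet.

C reacted = 0.73 × 805.4 = 588 kmol/h; ν_C = −2, so ξ = 588/2 = 294 kmol/h.
Outlet amounts (n = n₀ + ν ξ):
  A: 972.6 − 1(294) = 678.6
  C: 805.4 − 2(294) = 217.5
  B: 0 + 1(294) = 294
Total out = 1190 kmol/h; y_B = 294 / 1190 = 0.247.

0.247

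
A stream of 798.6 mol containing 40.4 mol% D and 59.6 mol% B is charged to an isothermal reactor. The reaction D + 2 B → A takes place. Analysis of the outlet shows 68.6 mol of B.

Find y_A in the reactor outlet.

0.521

For B: n = n₀ − 2ξ → 68.6 = 476 − 2ξ, giving ξ = 203.7 mol.
Outlet amounts (n = n₀ + ν ξ):
  D: 322.6 − 1(203.7) = 119
  B: 476 − 2(203.7) = 68.6
  A: 0 + 1(203.7) = 203.7
Total out = 391.2 mol; y_A = 203.7 / 391.2 = 0.5206.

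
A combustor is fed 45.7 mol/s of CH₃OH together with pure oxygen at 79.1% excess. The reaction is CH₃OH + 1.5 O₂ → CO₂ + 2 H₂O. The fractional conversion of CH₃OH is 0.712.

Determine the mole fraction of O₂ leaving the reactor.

0.4

Stoichiometric O₂ = 1.5 × 45.7 = 68.55 mol/s; O₂ fed = 68.55 × 1.791 = 122.8 mol/s.
Fuel reacted = 0.712 × 45.7 → ξ = 32.54 mol/s.
Outlet (n = n₀ + ν ξ):
  CH₃OH: 45.7 − 1(32.54) = 13.16
  O₂: 122.8 − 1.5(32.54) = 73.97
  CO₂: 0 + 1(32.54) = 32.54
  H₂O: 0 + 2(32.54) = 65.08
Total out = 184.7 mol/s; y_O₂ = 73.97 / 184.7 = 0.4004.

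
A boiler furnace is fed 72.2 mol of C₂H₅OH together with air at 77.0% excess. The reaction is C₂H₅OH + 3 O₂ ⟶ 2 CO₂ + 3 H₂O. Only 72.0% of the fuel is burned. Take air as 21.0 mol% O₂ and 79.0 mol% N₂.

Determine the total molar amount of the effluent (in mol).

1950 mol

Stoichiometric O₂ = 3 × 72.2 = 216.6 mol; O₂ fed = 216.6 × 1.770 = 383.4 mol.
N₂ fed = 383.4 × 79/21 = 1442 mol.
Fuel reacted = 0.72 × 72.2 → ξ = 51.98 mol.
Outlet (n = n₀ + ν ξ):
  C₂H₅OH: 72.2 − 1(51.98) = 20.22
  O₂: 383.4 − 3(51.98) = 227.4
  N₂: 1442 (inert)
  CO₂: 0 + 2(51.98) = 104
  H₂O: 0 + 3(51.98) = 156
Total out = 20.22 + 227.4 + 1442 + 104 + 156 = 1950 mol.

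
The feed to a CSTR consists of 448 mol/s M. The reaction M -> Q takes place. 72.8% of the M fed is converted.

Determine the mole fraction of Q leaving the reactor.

M reacted = 0.728 × 448 = 326.1 mol/s; ν_M = −1, so ξ = 326.1/1 = 326.1 mol/s.
Outlet amounts (n = n₀ + ν ξ):
  M: 448 − 1(326.1) = 121.9
  Q: 0 + 1(326.1) = 326.1
Total out = 448 mol/s; y_Q = 326.1 / 448 = 0.728.

0.728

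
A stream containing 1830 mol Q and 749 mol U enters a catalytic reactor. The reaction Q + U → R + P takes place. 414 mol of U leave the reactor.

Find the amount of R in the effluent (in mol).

335 mol

For U: n = n₀ − 1ξ → 414 = 749 − 1ξ, giving ξ = 335 mol.
Outlet amounts (n = n₀ + ν ξ):
  Q: 1830 − 1(335) = 1495
  U: 749 − 1(335) = 414
  R: 0 + 1(335) = 335
  P: 0 + 1(335) = 335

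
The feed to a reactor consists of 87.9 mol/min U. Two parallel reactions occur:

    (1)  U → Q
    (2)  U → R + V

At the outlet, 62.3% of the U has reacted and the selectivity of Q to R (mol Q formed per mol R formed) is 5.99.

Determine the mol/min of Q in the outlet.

Conversion of U: U consumed = 0.623 × 87.9 = 54.76 mol/min = 1ξ₁ + 1ξ₂.
Selectivity: 1ξ₁ / (1ξ₂) = 5.99 → ξ₁ = 5.99 ξ₂.
Substitute: (1·5.99 + 1) ξ₂ = 54.76 → ξ₂ = 7.834 mol/min, ξ₁ = 46.93 mol/min.
Outlet amounts (n = n₀ + Σ ν·ξ):
  U: 87.9 − 1(46.93) − 1(7.834) = 33.14
  Q: 0 + 1(46.93) = 46.93
  R: 0 + 1(7.834) = 7.834
  V: 0 + 1(7.834) = 7.834

46.9 mol/min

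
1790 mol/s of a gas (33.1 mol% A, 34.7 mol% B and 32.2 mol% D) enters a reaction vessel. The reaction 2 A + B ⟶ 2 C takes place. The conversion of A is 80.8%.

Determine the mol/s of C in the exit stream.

A reacted = 0.808 × 592.5 = 478.7 mol/s; ν_A = −2, so ξ = 478.7/2 = 239.4 mol/s.
Outlet amounts (n = n₀ + ν ξ):
  A: 592.5 − 2(239.4) = 113.8
  B: 621.1 − 1(239.4) = 381.8
  C: 0 + 2(239.4) = 478.7
  D: 576.4 (inert)

479 mol/s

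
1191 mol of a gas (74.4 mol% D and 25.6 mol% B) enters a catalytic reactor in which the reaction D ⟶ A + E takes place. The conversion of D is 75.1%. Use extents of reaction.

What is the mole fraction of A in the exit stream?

0.358

D reacted = 0.751 × 886.1 = 665.5 mol; ν_D = −1, so ξ = 665.5/1 = 665.5 mol.
Outlet amounts (n = n₀ + ν ξ):
  D: 886.1 − 1(665.5) = 220.6
  A: 0 + 1(665.5) = 665.5
  E: 0 + 1(665.5) = 665.5
  B: 304.9 (inert)
Total out = 1856 mol; y_A = 665.5 / 1856 = 0.3585.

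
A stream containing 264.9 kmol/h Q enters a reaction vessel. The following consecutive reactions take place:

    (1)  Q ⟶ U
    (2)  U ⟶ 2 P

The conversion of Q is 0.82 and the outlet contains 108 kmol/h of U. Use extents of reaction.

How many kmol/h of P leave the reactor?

218 kmol/h

Conversion of Q: Q consumed = 1ξ₁ = 0.82 × 264.9 → ξ₁ = 217.2 kmol/h.
U balance: n_U = 0 + 1ξ₁ − 1ξ₂ = 108 → ξ₂ = (1·217.2 − 108)/1 = 109.2 kmol/h.
Outlet amounts (n = n₀ + Σ ν·ξ):
  Q: 264.9 − 1(217.2) = 47.68
  U: 0 + 1(217.2) − 1(109.2) = 108
  P: 0 + 2(109.2) = 218.4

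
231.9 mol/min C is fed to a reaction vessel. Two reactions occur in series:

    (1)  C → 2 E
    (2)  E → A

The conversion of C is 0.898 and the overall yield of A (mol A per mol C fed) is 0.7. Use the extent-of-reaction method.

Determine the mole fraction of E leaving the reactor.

0.577

Conversion of C: C consumed = 1ξ₁ = 0.898 × 231.9 → ξ₁ = 208.2 mol/min.
Yield of A: 1ξ₂ / 231.9 = 0.7 → ξ₂ = 162.3 mol/min.
Outlet amounts (n = n₀ + Σ ν·ξ):
  C: 231.9 − 1(208.2) = 23.65
  E: 0 + 2(208.2) − 1(162.3) = 254.2
  A: 0 + 1(162.3) = 162.3
Total out = 440.1 mol/min; y_E = 254.2 / 440.1 = 0.5774.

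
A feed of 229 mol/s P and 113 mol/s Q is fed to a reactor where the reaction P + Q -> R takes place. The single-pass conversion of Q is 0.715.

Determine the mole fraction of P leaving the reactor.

Q reacted = 0.715 × 113 = 80.8 mol/s; ν_Q = −1, so ξ = 80.8/1 = 80.8 mol/s.
Outlet amounts (n = n₀ + ν ξ):
  P: 229 − 1(80.8) = 148.2
  Q: 113 − 1(80.8) = 32.2
  R: 0 + 1(80.8) = 80.8
Total out = 261.2 mol/s; y_P = 148.2 / 261.2 = 0.5674.

0.567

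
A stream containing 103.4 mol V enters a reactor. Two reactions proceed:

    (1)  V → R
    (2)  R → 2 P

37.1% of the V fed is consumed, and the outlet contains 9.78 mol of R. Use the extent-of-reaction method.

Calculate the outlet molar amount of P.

57.2 mol

Conversion of V: V consumed = 1ξ₁ = 0.371 × 103.4 → ξ₁ = 38.36 mol.
R balance: n_R = 0 + 1ξ₁ − 1ξ₂ = 9.78 → ξ₂ = (1·38.36 − 9.78)/1 = 28.58 mol.
Outlet amounts (n = n₀ + Σ ν·ξ):
  V: 103.4 − 1(38.36) = 65.04
  R: 0 + 1(38.36) − 1(28.58) = 9.78
  P: 0 + 2(28.58) = 57.16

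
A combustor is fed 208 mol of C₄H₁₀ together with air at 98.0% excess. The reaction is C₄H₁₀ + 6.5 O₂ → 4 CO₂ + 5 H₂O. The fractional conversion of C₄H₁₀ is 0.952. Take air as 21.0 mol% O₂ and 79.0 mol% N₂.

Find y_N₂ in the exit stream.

0.76

Stoichiometric O₂ = 6.5 × 208 = 1352 mol; O₂ fed = 1352 × 1.980 = 2677 mol.
N₂ fed = 2677 × 79/21 = 10070 mol.
Fuel reacted = 0.952 × 208 → ξ = 198 mol.
Outlet (n = n₀ + ν ξ):
  C₄H₁₀: 208 − 1(198) = 9.984
  O₂: 2677 − 6.5(198) = 1390
  N₂: 10070 (inert)
  CO₂: 0 + 4(198) = 792.1
  H₂O: 0 + 5(198) = 990.1
Total out = 13250 mol; y_N₂ = 10070 / 13250 = 0.7599.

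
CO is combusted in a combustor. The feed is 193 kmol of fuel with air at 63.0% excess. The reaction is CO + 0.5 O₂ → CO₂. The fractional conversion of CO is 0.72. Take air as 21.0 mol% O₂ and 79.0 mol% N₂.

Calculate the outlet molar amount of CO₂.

Stoichiometric O₂ = 0.5 × 193 = 96.5 kmol; O₂ fed = 96.5 × 1.630 = 157.3 kmol.
N₂ fed = 157.3 × 79/21 = 591.7 kmol.
Fuel reacted = 0.72 × 193 → ξ = 139 kmol.
Outlet (n = n₀ + ν ξ):
  CO: 193 − 1(139) = 54.04
  O₂: 157.3 − 0.5(139) = 87.81
  N₂: 591.7 (inert)
  CO₂: 0 + 1(139) = 139

139 kmol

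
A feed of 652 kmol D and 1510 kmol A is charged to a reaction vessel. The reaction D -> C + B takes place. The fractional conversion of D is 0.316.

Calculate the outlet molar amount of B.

206 kmol

D reacted = 0.316 × 652 = 206 kmol; ν_D = −1, so ξ = 206/1 = 206 kmol.
Outlet amounts (n = n₀ + ν ξ):
  D: 652 − 1(206) = 446
  C: 0 + 1(206) = 206
  B: 0 + 1(206) = 206
  A: 1510 (inert)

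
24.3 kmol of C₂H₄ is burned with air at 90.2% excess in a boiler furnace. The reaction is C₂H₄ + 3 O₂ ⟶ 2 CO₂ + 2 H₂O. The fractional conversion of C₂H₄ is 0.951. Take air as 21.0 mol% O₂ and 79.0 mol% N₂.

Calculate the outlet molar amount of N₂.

522 kmol

Stoichiometric O₂ = 3 × 24.3 = 72.9 kmol; O₂ fed = 72.9 × 1.902 = 138.7 kmol.
N₂ fed = 138.7 × 79/21 = 521.6 kmol.
Fuel reacted = 0.951 × 24.3 → ξ = 23.11 kmol.
Outlet (n = n₀ + ν ξ):
  C₂H₄: 24.3 − 1(23.11) = 1.191
  O₂: 138.7 − 3(23.11) = 69.33
  N₂: 521.6 (inert)
  CO₂: 0 + 2(23.11) = 46.22
  H₂O: 0 + 2(23.11) = 46.22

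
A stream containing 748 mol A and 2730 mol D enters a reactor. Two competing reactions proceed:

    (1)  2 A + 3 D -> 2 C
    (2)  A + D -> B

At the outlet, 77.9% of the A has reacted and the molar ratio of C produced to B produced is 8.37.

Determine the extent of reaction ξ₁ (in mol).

Conversion of A: A consumed = 0.779 × 748 = 582.7 mol = 2ξ₁ + 1ξ₂.
Selectivity: 2ξ₁ / (1ξ₂) = 8.37 → ξ₁ = 4.185 ξ₂.
Substitute: (2·4.185 + 1) ξ₂ = 582.7 → ξ₂ = 62.19 mol, ξ₁ = 260.3 mol.
Outlet amounts (n = n₀ + Σ ν·ξ):
  A: 748 − 2(260.3) − 1(62.19) = 165.3
  D: 2730 − 3(260.3) − 1(62.19) = 1887
  C: 0 + 2(260.3) = 520.5
  B: 0 + 1(62.19) = 62.19

ξ₁ = 260 mol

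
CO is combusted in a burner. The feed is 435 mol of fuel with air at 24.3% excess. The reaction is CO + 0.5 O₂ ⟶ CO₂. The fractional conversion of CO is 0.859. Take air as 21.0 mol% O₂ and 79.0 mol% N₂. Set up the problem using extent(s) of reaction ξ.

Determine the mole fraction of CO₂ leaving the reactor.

0.243

Stoichiometric O₂ = 0.5 × 435 = 217.5 mol; O₂ fed = 217.5 × 1.243 = 270.4 mol.
N₂ fed = 270.4 × 79/21 = 1017 mol.
Fuel reacted = 0.859 × 435 → ξ = 373.7 mol.
Outlet (n = n₀ + ν ξ):
  CO: 435 − 1(373.7) = 61.33
  O₂: 270.4 − 0.5(373.7) = 83.52
  N₂: 1017 (inert)
  CO₂: 0 + 1(373.7) = 373.7
Total out = 1536 mol; y_CO₂ = 373.7 / 1536 = 0.2433.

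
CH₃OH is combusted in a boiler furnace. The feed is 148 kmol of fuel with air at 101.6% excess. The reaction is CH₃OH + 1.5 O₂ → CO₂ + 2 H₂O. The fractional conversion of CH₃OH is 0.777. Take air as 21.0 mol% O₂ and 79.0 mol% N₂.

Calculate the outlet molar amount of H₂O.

230 kmol

Stoichiometric O₂ = 1.5 × 148 = 222 kmol; O₂ fed = 222 × 2.016 = 447.6 kmol.
N₂ fed = 447.6 × 79/21 = 1684 kmol.
Fuel reacted = 0.777 × 148 → ξ = 115 kmol.
Outlet (n = n₀ + ν ξ):
  CH₃OH: 148 − 1(115) = 33
  O₂: 447.6 − 1.5(115) = 275.1
  N₂: 1684 (inert)
  CO₂: 0 + 1(115) = 115
  H₂O: 0 + 2(115) = 230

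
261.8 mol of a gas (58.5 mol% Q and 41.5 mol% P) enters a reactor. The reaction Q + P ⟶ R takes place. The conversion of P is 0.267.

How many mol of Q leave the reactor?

124 mol

P reacted = 0.267 × 108.6 = 29.01 mol; ν_P = −1, so ξ = 29.01/1 = 29.01 mol.
Outlet amounts (n = n₀ + ν ξ):
  Q: 153.2 − 1(29.01) = 124.1
  P: 108.6 − 1(29.01) = 79.64
  R: 0 + 1(29.01) = 29.01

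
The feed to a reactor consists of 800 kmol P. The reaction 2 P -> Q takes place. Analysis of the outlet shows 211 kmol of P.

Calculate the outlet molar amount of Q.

For P: n = n₀ − 2ξ → 211 = 800 − 2ξ, giving ξ = 294.5 kmol.
Outlet amounts (n = n₀ + ν ξ):
  P: 800 − 2(294.5) = 211
  Q: 0 + 1(294.5) = 294.5

294 kmol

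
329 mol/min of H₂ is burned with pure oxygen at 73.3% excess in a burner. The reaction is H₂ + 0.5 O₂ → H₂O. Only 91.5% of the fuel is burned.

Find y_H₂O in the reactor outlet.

0.649

Stoichiometric O₂ = 0.5 × 329 = 164.5 mol/min; O₂ fed = 164.5 × 1.733 = 285.1 mol/min.
Fuel reacted = 0.915 × 329 → ξ = 301 mol/min.
Outlet (n = n₀ + ν ξ):
  H₂: 329 − 1(301) = 27.96
  O₂: 285.1 − 0.5(301) = 134.6
  H₂O: 0 + 1(301) = 301
Total out = 463.6 mol/min; y_H₂O = 301 / 463.6 = 0.6494.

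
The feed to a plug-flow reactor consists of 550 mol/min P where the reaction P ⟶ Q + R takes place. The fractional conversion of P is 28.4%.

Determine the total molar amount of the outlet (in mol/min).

P reacted = 0.284 × 550 = 156.2 mol/min; ν_P = −1, so ξ = 156.2/1 = 156.2 mol/min.
Outlet amounts (n = n₀ + ν ξ):
  P: 550 − 1(156.2) = 393.8
  Q: 0 + 1(156.2) = 156.2
  R: 0 + 1(156.2) = 156.2
Total out = 393.8 + 156.2 + 156.2 = 706.2 mol/min.

706 mol/min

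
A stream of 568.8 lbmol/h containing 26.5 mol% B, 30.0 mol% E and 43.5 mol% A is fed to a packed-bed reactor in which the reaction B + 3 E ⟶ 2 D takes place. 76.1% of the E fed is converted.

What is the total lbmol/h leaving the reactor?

482 lbmol/h

E reacted = 0.761 × 170.6 = 129.9 lbmol/h; ν_E = −3, so ξ = 129.9/3 = 43.29 lbmol/h.
Outlet amounts (n = n₀ + ν ξ):
  B: 150.7 − 1(43.29) = 107.4
  E: 170.6 − 3(43.29) = 40.78
  D: 0 + 2(43.29) = 86.57
  A: 247.4 (inert)
Total out = 107.4 + 40.78 + 86.57 + 247.4 = 482.2 lbmol/h.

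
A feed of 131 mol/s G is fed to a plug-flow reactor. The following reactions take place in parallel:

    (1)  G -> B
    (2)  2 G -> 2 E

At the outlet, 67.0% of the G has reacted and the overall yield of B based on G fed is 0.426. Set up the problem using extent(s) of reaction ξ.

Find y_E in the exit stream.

0.244

Yield of B: 1ξ₁ / 131 = 0.426 → ξ₁ = 55.81 mol/s.
Conversion of G: 1ξ₁ + 2ξ₂ = 0.67 × 131 = 87.77 → ξ₂ = 15.98 mol/s.
Outlet amounts (n = n₀ + Σ ν·ξ):
  G: 131 − 1(55.81) − 2(15.98) = 43.23
  B: 0 + 1(55.81) = 55.81
  E: 0 + 2(15.98) = 31.96
Total out = 131 mol/s; y_E = 31.96 / 131 = 0.244.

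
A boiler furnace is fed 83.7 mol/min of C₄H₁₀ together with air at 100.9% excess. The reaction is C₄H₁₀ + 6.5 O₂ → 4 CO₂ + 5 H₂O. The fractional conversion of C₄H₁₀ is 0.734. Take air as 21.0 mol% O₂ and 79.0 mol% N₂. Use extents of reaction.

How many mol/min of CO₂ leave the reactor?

246 mol/min

Stoichiometric O₂ = 6.5 × 83.7 = 544.1 mol/min; O₂ fed = 544.1 × 2.009 = 1093 mol/min.
N₂ fed = 1093 × 79/21 = 4112 mol/min.
Fuel reacted = 0.734 × 83.7 → ξ = 61.44 mol/min.
Outlet (n = n₀ + ν ξ):
  C₄H₁₀: 83.7 − 1(61.44) = 22.26
  O₂: 1093 − 6.5(61.44) = 693.7
  N₂: 4112 (inert)
  CO₂: 0 + 4(61.44) = 245.7
  H₂O: 0 + 5(61.44) = 307.2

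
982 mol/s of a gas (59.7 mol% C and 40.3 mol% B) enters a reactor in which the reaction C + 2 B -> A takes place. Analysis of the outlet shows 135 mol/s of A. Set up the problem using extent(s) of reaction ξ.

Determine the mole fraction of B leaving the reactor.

0.177

For A: n = n₀ + 1ξ → 135 = 0 + 1ξ, giving ξ = 135 mol/s.
Outlet amounts (n = n₀ + ν ξ):
  C: 586.3 − 1(135) = 451.3
  B: 395.7 − 2(135) = 125.7
  A: 0 + 1(135) = 135
Total out = 712 mol/s; y_B = 125.7 / 712 = 0.1766.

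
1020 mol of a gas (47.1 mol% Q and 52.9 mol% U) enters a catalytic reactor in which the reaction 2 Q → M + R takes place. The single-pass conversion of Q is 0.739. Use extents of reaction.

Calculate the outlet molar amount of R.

178 mol

Q reacted = 0.739 × 480.4 = 355 mol; ν_Q = −2, so ξ = 355/2 = 177.5 mol.
Outlet amounts (n = n₀ + ν ξ):
  Q: 480.4 − 2(177.5) = 125.4
  M: 0 + 1(177.5) = 177.5
  R: 0 + 1(177.5) = 177.5
  U: 539.6 (inert)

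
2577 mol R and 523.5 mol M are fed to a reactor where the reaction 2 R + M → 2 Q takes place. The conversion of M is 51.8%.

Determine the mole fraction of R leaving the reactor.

0.719

M reacted = 0.518 × 523.5 = 271.2 mol; ν_M = −1, so ξ = 271.2/1 = 271.2 mol.
Outlet amounts (n = n₀ + ν ξ):
  R: 2577 − 2(271.2) = 2035
  M: 523.5 − 1(271.2) = 252.3
  Q: 0 + 2(271.2) = 542.3
Total out = 2829 mol; y_R = 2035 / 2829 = 0.7191.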